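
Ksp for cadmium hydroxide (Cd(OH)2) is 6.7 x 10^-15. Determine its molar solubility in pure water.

s ≈ 1.2 × 10^-5 M

Cd(OH)2(s) ⇌ Cd^2+ + 2 OH^-
Ksp = [Cd^2+][OH^-]^2
For each mole of Cd(OH)2 that dissolves: [Cd^2+] = s, [OH^-] = 2s.
Substituting: Ksp = s(2s)^2 = 4s^3
s^3 = 6.7 x 10^-15 / 4, so s = 1.2 x 10^-5 M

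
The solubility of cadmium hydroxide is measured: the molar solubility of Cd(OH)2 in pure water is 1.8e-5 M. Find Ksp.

Ksp ≈ 2.3 × 10^-14

Cd(OH)2(s) <=> Cd^2+(aq) + 2 OH^-(aq)
With molar solubility s: [Cd^2+] = s, [OH^-] = 2s.
Ksp = [Cd^2+][OH^-]^2
So Ksp = s × (2s)^2 = 4s^3
Ksp = 4 × (1.8 x 10^-5)^3 = 2.3 x 10^-14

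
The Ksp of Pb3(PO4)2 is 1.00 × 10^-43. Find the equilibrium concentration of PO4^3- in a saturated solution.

[PO4^3-] = 1.97 × 10^-9 M

Pb3(PO4)2(s) ⇌ 3 Pb^2+ + 2 PO4^3-
Ksp = [Pb^2+]^3[PO4^3-]^2
For each mole of Pb3(PO4)2 that dissolves: [Pb^2+] = 3s, [PO4^3-] = 2s.
Ksp = (3s)^3(2s)^2 = 108s^5
s = (1.00 × 10^-43 / 108)^(1/5) = 9.847 x 10^-10 M
[PO4^3-] = 2s = 1.97 × 10^-9 M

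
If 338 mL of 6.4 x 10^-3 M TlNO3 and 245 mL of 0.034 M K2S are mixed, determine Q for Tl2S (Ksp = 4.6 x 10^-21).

Q = 2.0 x 10^-7

Total volume = 338 + 245 = 583 mL.
[Tl^+] = 6.4 x 10^-3 × (338/583) = 3.71 x 10^-3 M
[S^2-] = 3.4 × 10^-2 × (245/583) = 1.43 × 10^-2 M
Tl2S(s) ⇌ 2 Tl^+(aq) + S^2-(aq), so Q = [Tl^+]^2[S^2-]
Q = (3.71 × 10^-3)^2(1.43 × 10^-2) = 2.0 × 10^-7
Q > Ksp, so Tl2S will precipitate.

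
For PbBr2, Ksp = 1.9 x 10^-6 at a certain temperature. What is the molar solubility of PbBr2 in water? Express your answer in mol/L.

s = 7.8 x 10^-3 M

PbBr2(s) <=> Pb^2+(aq) + 2 Br^-(aq)
Ksp = [Pb^2+][Br^-]^2
With molar solubility s: [Pb^2+] = s, [Br^-] = 2s.
Substituting: Ksp = s(2s)^2 = 4s^3
Solving, s = (1.9 x 10^-6/4)^(1/3) = 7.8 × 10^-3 M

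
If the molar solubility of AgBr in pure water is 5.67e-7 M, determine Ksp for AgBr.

AgBr(s) <=> Ag^+ + Br^-
Let s = molar solubility. Then [Ag^+] = s and [Br^-] = s.
Ksp = [Ag^+][Br^-]
Ksp = s × s = s^2
With s = 5.67 × 10^-7: Ksp = 3.21 × 10^-13

Ksp = 3.21 × 10^-13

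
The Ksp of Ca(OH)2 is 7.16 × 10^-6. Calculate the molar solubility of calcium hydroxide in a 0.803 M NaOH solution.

Ca(OH)2(s) <=> Ca^2+ + 2 OH^-
Ksp = [Ca^2+][OH^-]^2
If s mol/L dissolves here, [Ca^2+] = s, [OH^-] = 0.803 + 2s ≈ 0.803 (Ksp is small, so little additional dissolves).
Ksp ≈ s × (0.803)^2
s = 1.11 × 10^-5 M
Check: 2s = 2.2 × 10^-5 ≪ 0.803, so the approximation is valid.

1.11 x 10^-5 M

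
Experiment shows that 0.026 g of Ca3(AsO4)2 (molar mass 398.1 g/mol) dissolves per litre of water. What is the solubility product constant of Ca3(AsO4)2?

Molar solubility s = (2.6 × 10^-2 g/L) / (398.1 g/mol) = 6.53 × 10^-5 M.
Ca3(AsO4)2(s) ⇌ 3 Ca^2+ + 2 AsO4^3-
Let s = molar solubility. Then [Ca^2+] = 3s and [AsO4^3-] = 2s.
Ksp = [Ca^2+]^3[AsO4^3-]^2
Ksp = (3s)^3(2s)^2 = 108s^5
Ksp = 108 × (6.53 × 10^-5)^5 = 1.3 x 10^-19

1.3e-19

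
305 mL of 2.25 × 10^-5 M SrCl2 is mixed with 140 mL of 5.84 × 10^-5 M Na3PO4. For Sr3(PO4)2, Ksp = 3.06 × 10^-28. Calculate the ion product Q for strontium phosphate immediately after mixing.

Total volume = 305 + 140 = 445 mL.
[Sr^2+] = 2.25 x 10^-5 × (305/445) = 1.542 × 10^-5 M
[PO4^3-] = 5.84 × 10^-5 × (140/445) = 1.837 × 10^-5 M
Sr3(PO4)2(s) <=> 3 Sr^2+ + 2 PO4^3-, so Q = [Sr^2+]^3[PO4^3-]^2
Q = (1.542 × 10^-5)^3(1.837 × 10^-5)^2 = 1.24 x 10^-24
Q > Ksp, so Sr3(PO4)2 will precipitate.

Q = 1.24 × 10^-24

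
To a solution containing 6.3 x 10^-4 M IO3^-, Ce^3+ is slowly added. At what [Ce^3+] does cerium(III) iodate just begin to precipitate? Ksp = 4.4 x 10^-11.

1.8 x 10^-1 M

Ce(IO3)3(s) <=> Ce^3+ + 3 IO3^-
Ksp = [Ce^3+][IO3^-]^3
Precipitation begins when Q = Ksp. With [IO3^-] = 6.3 x 10^-4 M:
4.4 x 10^-11 = (6.3 x 10^-4)^3 × [Ce^3+]
[Ce^3+] = (4.4 x 10^-11 / 2.50 × 10^-10) = 1.8 × 10^-1 M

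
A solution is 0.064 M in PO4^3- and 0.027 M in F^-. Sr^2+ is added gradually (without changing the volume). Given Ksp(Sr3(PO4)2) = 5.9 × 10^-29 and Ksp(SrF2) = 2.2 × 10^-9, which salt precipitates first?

Precipitation of each salt starts when its ion product equals its Ksp.
For Sr3(PO4)2: 5.9 × 10^-29 = (0.064)^2 × [Sr^2+]^3  ⇒  [Sr^2+] = 2.4 x 10^-9 M.
For SrF2: 2.2 × 10^-9 = (0.027)^2 × [Sr^2+]  ⇒  [Sr^2+] = 3.0 × 10^-6 M.
The salt with the lower threshold [Sr^2+] precipitates first: Sr3(PO4)2.

Sr3(PO4)2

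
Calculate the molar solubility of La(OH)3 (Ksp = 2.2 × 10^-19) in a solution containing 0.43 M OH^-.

s = 2.8 x 10^-18 M

La(OH)3(s) ⇌ La^3+(aq) + 3 OH^-(aq)
Ksp = [La^3+][OH^-]^3
Let s be the molar solubility in this solution. [La^3+] = s, [OH^-] = 0.43 + 3s ≈ 0.43 (common-ion effect: OH^- is already 0.43 M).
Ksp ≈ s × (0.43)^3
s = 2.8 x 10^-18 M
Check: 3s = 8.3 x 10^-18 ≪ 0.43, so the approximation is valid.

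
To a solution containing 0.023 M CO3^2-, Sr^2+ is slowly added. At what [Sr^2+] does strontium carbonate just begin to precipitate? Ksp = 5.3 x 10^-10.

SrCO3(s) ⇌ Sr^2+(aq) + CO3^2-(aq)
Ksp = [Sr^2+][CO3^2-]
Precipitation begins when Q = Ksp. With [CO3^2-] = 0.023 M:
5.3 x 10^-10 = (0.023) × [Sr^2+]
[Sr^2+] = (5.3 x 10^-10 / 2.3 x 10^-2) = 2.3 × 10^-8 M

2.3 × 10^-8 M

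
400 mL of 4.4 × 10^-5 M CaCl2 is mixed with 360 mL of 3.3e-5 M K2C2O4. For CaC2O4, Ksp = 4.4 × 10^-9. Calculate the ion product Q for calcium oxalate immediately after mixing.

Q ≈ 3.6 x 10^-10

Total volume = 400 + 360 = 760 mL.
[Ca^2+] = 4.4 × 10^-5 × (400/760) = 2.32 × 10^-5 M
[C2O4^2-] = 3.3 x 10^-5 × (360/760) = 1.56 × 10^-5 M
CaC2O4(s) ⇌ Ca^2+ + C2O4^2-, so Q = [Ca^2+][C2O4^2-]
Q = (2.32 × 10^-5)(1.56 × 10^-5) = 3.6 × 10^-10
Q < Ksp, so no precipitate of CaC2O4 forms.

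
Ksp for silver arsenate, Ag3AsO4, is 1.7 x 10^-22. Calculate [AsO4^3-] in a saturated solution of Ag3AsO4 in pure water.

Ag3AsO4(s) ⇌ 3 Ag^+(aq) + AsO4^3-(aq)
Ksp = [Ag^+]^3[AsO4^3-]
For each mole of Ag3AsO4 that dissolves: [Ag^+] = 3s, [AsO4^3-] = s.
Substituting: Ksp = (3s)^3s = 27s^4
Solving, s = (1.7 x 10^-22/27)^(1/4) = 1.58 x 10^-6 M
[AsO4^3-] = s = 1.6 × 10^-6 M

1.6 × 10^-6 M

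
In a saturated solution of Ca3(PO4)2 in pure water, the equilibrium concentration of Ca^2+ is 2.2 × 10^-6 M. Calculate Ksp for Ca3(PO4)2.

Ksp ≈ 2.3 × 10^-29

Ca3(PO4)2(s) ⇌ 3 Ca^2+ + 2 PO4^3-
Stoichiometry gives [PO4^3-] = (2/3)[Ca^2+] = 1.47 × 10^-6 M.
Ksp = [Ca^2+]^3[PO4^3-]^2
Ksp = (2.2 × 10^-6)^3 × (1.47 × 10^-6)^2 = 2.3 × 10^-29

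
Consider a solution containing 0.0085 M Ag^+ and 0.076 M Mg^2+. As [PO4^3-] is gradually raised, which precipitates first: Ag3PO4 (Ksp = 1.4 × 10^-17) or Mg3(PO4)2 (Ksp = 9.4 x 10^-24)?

Ag3PO4

Each salt begins to precipitate when Q = Ksp, i.e. when [PO4^3-] reaches its threshold.
For Ag3PO4: 1.4 × 10^-17 = (0.0085)^3 × [PO4^3-]  ⇒  [PO4^3-] = 2.3 x 10^-11 M.
For Mg3(PO4)2: 9.4 x 10^-24 = (0.076)^3 × [PO4^3-]^2  ⇒  [PO4^3-] = 1.5 × 10^-10 M.
The salt with the lower threshold [PO4^3-] precipitates first: Ag3PO4.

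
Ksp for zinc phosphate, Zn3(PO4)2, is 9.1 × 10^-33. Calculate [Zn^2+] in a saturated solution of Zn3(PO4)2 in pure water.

Zn3(PO4)2(s) <=> 3 Zn^2+ + 2 PO4^3-
Ksp = [Zn^2+]^3[PO4^3-]^2
For each mole of Zn3(PO4)2 that dissolves: [Zn^2+] = 3s, [PO4^3-] = 2s.
So Ksp = (3s)^3 × (2s)^2 = 108s^5
s^5 = 9.1 × 10^-33 / 108, so s = 1.53 × 10^-7 M
[Zn^2+] = 3s = 4.6 x 10^-7 M

[Zn^2+] ≈ 4.6 x 10^-7 M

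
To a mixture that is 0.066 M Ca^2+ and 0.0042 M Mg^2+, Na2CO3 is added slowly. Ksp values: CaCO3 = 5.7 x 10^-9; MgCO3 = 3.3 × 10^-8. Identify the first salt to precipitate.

CaCO3

Precipitation of each salt starts when its ion product equals its Ksp.
For CaCO3: 5.7 x 10^-9 = 0.066 × [CO3^2-]  ⇒  [CO3^2-] = 8.6 × 10^-8 M.
For MgCO3: 3.3 × 10^-8 = 0.0042 × [CO3^2-]  ⇒  [CO3^2-] = 7.9 × 10^-6 M.
The salt with the lower threshold [CO3^2-] precipitates first: CaCO3.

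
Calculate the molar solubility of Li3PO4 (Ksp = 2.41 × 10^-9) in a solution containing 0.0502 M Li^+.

Li3PO4(s) ⇌ 3 Li^+ + PO4^3-
Ksp = [Li^+]^3[PO4^3-]
Let s = moles of Li3PO4 that dissolve per litre. [Li^+] = 0.0502 + 3s ≈ 0.0502, [PO4^3-] = s (since the Li^+ already present dominates).
Ksp ≈ (0.0502)^3 × s
s = 1.91 × 10^-5 M
Check: 3s = 5.7 × 10^-5 ≪ 0.0502, so the approximation is valid.

1.91e-5 M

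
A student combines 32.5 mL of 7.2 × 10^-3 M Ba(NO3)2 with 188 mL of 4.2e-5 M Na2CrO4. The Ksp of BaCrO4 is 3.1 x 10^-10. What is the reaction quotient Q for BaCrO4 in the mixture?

Q ≈ 3.8 x 10^-8

Total volume = 32.5 + 188 = 220.5 mL.
[Ba^2+] = 7.2 × 10^-3 × (32.5/220.5) = 1.06 × 10^-3 M
[CrO4^2-] = 4.2 x 10^-5 × (188/220.5) = 3.58 × 10^-5 M
BaCrO4(s) ⇌ Ba^2+(aq) + CrO4^2-(aq), so Q = [Ba^2+][CrO4^2-]
Q = (1.06 × 10^-3)(3.58 x 10^-5) = 3.8 × 10^-8
Q > Ksp, so BaCrO4 will precipitate.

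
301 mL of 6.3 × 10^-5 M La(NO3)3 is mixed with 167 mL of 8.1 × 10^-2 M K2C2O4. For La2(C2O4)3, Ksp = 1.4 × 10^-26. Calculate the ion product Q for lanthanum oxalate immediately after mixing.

Total volume = 301 + 167 = 468 mL.
[La^3+] = 6.3 × 10^-5 × (301/468) = 4.05 × 10^-5 M
[C2O4^2-] = 8.1 x 10^-2 × (167/468) = 2.89 × 10^-2 M
La2(C2O4)3(s) ⇌ 2 La^3+(aq) + 3 C2O4^2-(aq), so Q = [La^3+]^2[C2O4^2-]^3
Q = (4.05 × 10^-5)^2(2.89 × 10^-2)^3 = 4.0 x 10^-14
Q > Ksp, so La2(C2O4)3 will precipitate.

4.0 × 10^-14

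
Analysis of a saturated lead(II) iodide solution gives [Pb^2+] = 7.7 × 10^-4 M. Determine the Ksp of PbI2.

PbI2(s) ⇌ Pb^2+(aq) + 2 I^-(aq)
Stoichiometry gives [I^-] = (2/1)[Pb^2+] = 1.54 × 10^-3 M.
Ksp = [Pb^2+][I^-]^2
Ksp = 7.7 x 10^-4 × (1.54 × 10^-3)^2 = 1.8 × 10^-9

Ksp ≈ 1.8 × 10^-9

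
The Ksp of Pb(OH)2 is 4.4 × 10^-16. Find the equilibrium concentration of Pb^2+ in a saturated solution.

Pb(OH)2(s) ⇌ Pb^2+ + 2 OH^-
Ksp = [Pb^2+][OH^-]^2
For each mole of Pb(OH)2 that dissolves: [Pb^2+] = s, [OH^-] = 2s.
Ksp = s(2s)^2 = 4s^3
Solving, s = (4.4 × 10^-16/4)^(1/3) = 4.79 × 10^-6 M
[Pb^2+] = s = 4.8 x 10^-6 M

[Pb^2+] ≈ 4.8 × 10^-6 M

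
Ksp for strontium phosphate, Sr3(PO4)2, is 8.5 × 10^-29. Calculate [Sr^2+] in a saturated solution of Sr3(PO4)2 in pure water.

Sr3(PO4)2(s) ⇌ 3 Sr^2+ + 2 PO4^3-
Ksp = [Sr^2+]^3[PO4^3-]^2
Let s = molar solubility. Then [Sr^2+] = 3s and [PO4^3-] = 2s.
Substituting: Ksp = (3s)^3(2s)^2 = 108s^5
s^5 = 8.5 × 10^-29 / 108, so s = 9.53 x 10^-7 M
[Sr^2+] = 3s = 2.9 x 10^-6 M

[Sr^2+] ≈ 2.9 x 10^-6 M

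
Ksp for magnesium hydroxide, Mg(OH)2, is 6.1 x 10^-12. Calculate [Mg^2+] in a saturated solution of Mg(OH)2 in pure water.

Mg(OH)2(s) ⇌ Mg^2+ + 2 OH^-
Ksp = [Mg^2+][OH^-]^2
With molar solubility s: [Mg^2+] = s, [OH^-] = 2s.
So Ksp = s × (2s)^2 = 4s^3
Solving, s = (6.1 x 10^-12/4)^(1/3) = 1.15 x 10^-4 M
[Mg^2+] = s = 1.2 × 10^-4 M

1.2 × 10^-4 M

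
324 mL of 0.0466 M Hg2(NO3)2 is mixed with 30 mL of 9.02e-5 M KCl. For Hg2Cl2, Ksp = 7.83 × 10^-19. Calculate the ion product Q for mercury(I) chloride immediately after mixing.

Total volume = 324 + 30 = 354 mL.
[Hg2^2+] = 4.66 × 10^-2 × (324/354) = 4.265 x 10^-2 M
[Cl^-] = 9.02 × 10^-5 × (30/354) = 7.644 x 10^-6 M
Hg2Cl2(s) <=> Hg2^2+(aq) + 2 Cl^-(aq), so Q = [Hg2^2+][Cl^-]^2
Q = (4.265 x 10^-2)(7.644 × 10^-6)^2 = 2.49 × 10^-12
Q > Ksp, so Hg2Cl2 will precipitate.

Q ≈ 2.49e-12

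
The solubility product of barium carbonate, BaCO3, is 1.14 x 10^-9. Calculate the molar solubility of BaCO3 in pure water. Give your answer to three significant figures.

s ≈ 3.38 × 10^-5 M

BaCO3(s) ⇌ Ba^2+(aq) + CO3^2-(aq)
Ksp = [Ba^2+][CO3^2-]
If s mol/L of BaCO3 dissolves, [Ba^2+] = s and [CO3^2-] = s.
Ksp = (s)(s) = s^2
s = (1.14 x 10^-9)^(1/2) = 3.38 × 10^-5 M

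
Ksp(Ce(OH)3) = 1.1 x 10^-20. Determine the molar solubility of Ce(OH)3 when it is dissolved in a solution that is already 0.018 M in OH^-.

Ce(OH)3(s) ⇌ Ce^3+(aq) + 3 OH^-(aq)
Ksp = [Ce^3+][OH^-]^3
Let s be the molar solubility in this solution. [Ce^3+] = s, [OH^-] = 0.018 + 3s ≈ 0.018 (common-ion effect: OH^- is already 0.018 M).
Ksp ≈ s × (0.018)^3
s = 1.9 × 10^-15 M
Check: 3s = 5.7 × 10^-15 ≪ 0.018, so the approximation is valid.

s = 1.9 × 10^-15 M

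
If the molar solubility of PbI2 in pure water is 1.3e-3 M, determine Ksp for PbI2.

PbI2(s) <=> Pb^2+(aq) + 2 I^-(aq)
If s mol/L of PbI2 dissolves, [Pb^2+] = s and [I^-] = 2s.
Ksp = [Pb^2+][I^-]^2
So Ksp = s × (2s)^2 = 4s^3
Ksp = 4 × (1.3 × 10^-3)^3 = 8.8 x 10^-9

8.8 × 10^-9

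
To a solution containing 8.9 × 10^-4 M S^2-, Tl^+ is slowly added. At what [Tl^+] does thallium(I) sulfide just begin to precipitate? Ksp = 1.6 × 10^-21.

Tl2S(s) ⇌ 2 Tl^+(aq) + S^2-(aq)
Ksp = [Tl^+]^2[S^2-]
Precipitation begins when Q = Ksp. With [S^2-] = 8.9 × 10^-4 M:
1.6 × 10^-21 = (8.9 × 10^-4) × [Tl^+]^2
[Tl^+] = (1.6 × 10^-21 / 8.9 × 10^-4)^(1/2) = 1.3 × 10^-9 M

1.3 × 10^-9 M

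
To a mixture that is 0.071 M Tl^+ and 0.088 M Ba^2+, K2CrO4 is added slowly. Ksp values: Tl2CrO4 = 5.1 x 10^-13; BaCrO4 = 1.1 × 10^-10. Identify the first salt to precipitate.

Tl2CrO4

Precipitation of each salt starts when its ion product equals its Ksp.
For Tl2CrO4: 5.1 x 10^-13 = (0.071)^2 × [CrO4^2-]  ⇒  [CrO4^2-] = 1.0 × 10^-10 M.
For BaCrO4: 1.1 × 10^-10 = 0.088 × [CrO4^2-]  ⇒  [CrO4^2-] = 1.3 × 10^-9 M.
The salt with the lower threshold [CrO4^2-] precipitates first: Tl2CrO4.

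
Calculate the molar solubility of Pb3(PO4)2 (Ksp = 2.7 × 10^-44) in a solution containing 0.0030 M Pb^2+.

s = 5.0e-19 M

Pb3(PO4)2(s) ⇌ 3 Pb^2+(aq) + 2 PO4^3-(aq)
Ksp = [Pb^2+]^3[PO4^3-]^2
Let s = moles of Pb3(PO4)2 that dissolve per litre. [Pb^2+] = 0.0030 + 3s ≈ 0.0030, [PO4^3-] = 2s (since the Pb^2+ already present dominates).
Ksp ≈ (0.0030)^3 × (2s)^2
s = 5.0 × 10^-19 M
Check: 3s = 1.5 x 10^-18 ≪ 0.0030, so the approximation is valid.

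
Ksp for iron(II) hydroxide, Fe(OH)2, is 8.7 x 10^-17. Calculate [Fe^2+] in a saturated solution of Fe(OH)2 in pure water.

[Fe^2+] ≈ 2.8 × 10^-6 M

Fe(OH)2(s) <=> Fe^2+ + 2 OH^-
Ksp = [Fe^2+][OH^-]^2
For each mole of Fe(OH)2 that dissolves: [Fe^2+] = s, [OH^-] = 2s.
So Ksp = s × (2s)^2 = 4s^3
s = (8.7 x 10^-17 / 4)^(1/3) = 2.79 x 10^-6 M
[Fe^2+] = s = 2.8 × 10^-6 M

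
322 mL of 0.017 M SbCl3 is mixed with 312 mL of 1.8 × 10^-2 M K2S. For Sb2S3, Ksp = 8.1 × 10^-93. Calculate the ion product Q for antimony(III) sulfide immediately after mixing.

Total volume = 322 + 312 = 634 mL.
[Sb^3+] = 1.7 × 10^-2 × (322/634) = 8.63 x 10^-3 M
[S^2-] = 1.8 × 10^-2 × (312/634) = 8.86 x 10^-3 M
Sb2S3(s) ⇌ 2 Sb^3+ + 3 S^2-, so Q = [Sb^3+]^2[S^2-]^3
Q = (8.63 × 10^-3)^2(8.86 x 10^-3)^3 = 5.2 × 10^-11
Q > Ksp, so Sb2S3 will precipitate.

Q ≈ 5.2 × 10^-11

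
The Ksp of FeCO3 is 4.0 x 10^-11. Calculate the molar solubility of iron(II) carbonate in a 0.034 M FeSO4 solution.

FeCO3(s) ⇌ Fe^2+ + CO3^2-
Ksp = [Fe^2+][CO3^2-]
Let s = moles of FeCO3 that dissolve per litre. [Fe^2+] = 0.034 + s ≈ 0.034, [CO3^2-] = s (Ksp is small, so little additional dissolves).
Ksp ≈ 0.034 × s
s = 1.2 x 10^-9 M
Check: s = 1.2 x 10^-9 ≪ 0.034, so the approximation is valid.

1.2 × 10^-9 M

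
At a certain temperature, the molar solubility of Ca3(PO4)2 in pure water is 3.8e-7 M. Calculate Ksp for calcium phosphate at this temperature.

Ksp ≈ 8.6e-31

Ca3(PO4)2(s) ⇌ 3 Ca^2+ + 2 PO4^3-
Let s = molar solubility. Then [Ca^2+] = 3s and [PO4^3-] = 2s.
Ksp = [Ca^2+]^3[PO4^3-]^2
So Ksp = (3s)^3 × (2s)^2 = 108s^5
Ksp = 108 × (3.8 x 10^-7)^5 = 8.6 × 10^-31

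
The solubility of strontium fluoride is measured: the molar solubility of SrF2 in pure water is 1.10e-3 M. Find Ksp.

SrF2(s) ⇌ Sr^2+ + 2 F^-
If s mol/L of SrF2 dissolves, [Sr^2+] = s and [F^-] = 2s.
Ksp = [Sr^2+][F^-]^2
Substituting: Ksp = s(2s)^2 = 4s^3
With s = 1.10 x 10^-3: Ksp = 5.32 × 10^-9

Ksp ≈ 5.32 x 10^-9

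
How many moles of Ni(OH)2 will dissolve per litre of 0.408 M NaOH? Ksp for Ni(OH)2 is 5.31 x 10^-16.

3.19 x 10^-15 M

Ni(OH)2(s) ⇌ Ni^2+(aq) + 2 OH^-(aq)
Ksp = [Ni^2+][OH^-]^2
Let s be the molar solubility in this solution. [Ni^2+] = s, [OH^-] = 0.408 + 2s ≈ 0.408 (since OH^- from NaOH dominates).
Ksp ≈ s × (0.408)^2
s = 3.19 × 10^-15 M
Check: 2s = 6.4 x 10^-15 ≪ 0.408, so the approximation is valid.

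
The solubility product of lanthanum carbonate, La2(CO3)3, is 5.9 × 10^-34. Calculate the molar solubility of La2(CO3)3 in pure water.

La2(CO3)3(s) ⇌ 2 La^3+(aq) + 3 CO3^2-(aq)
Ksp = [La^3+]^2[CO3^2-]^3
If s mol/L of La2(CO3)3 dissolves, [La^3+] = 2s and [CO3^2-] = 3s.
So Ksp = (2s)^2 × (3s)^3 = 108s^5
Solving, s = (5.9 × 10^-34/108)^(1/5) = 8.9 × 10^-8 M

s ≈ 8.9e-8 M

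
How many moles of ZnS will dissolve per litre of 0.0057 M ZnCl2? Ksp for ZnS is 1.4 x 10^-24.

ZnS(s) <=> Zn^2+(aq) + S^2-(aq)
Ksp = [Zn^2+][S^2-]
If s mol/L dissolves here, [Zn^2+] = 0.0057 + s ≈ 0.0057, [S^2-] = s (since Zn^2+ from ZnCl2 dominates).
Ksp ≈ 0.0057 × s
s = 2.5 × 10^-22 M
Check: s = 2.5 x 10^-22 ≪ 0.0057, so the approximation is valid.

s = 2.5 × 10^-22 M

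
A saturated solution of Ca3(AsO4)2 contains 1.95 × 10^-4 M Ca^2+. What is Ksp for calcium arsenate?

Ca3(AsO4)2(s) <=> 3 Ca^2+(aq) + 2 AsO4^3-(aq)
Stoichiometry gives [AsO4^3-] = (2/3)[Ca^2+] = 1.300 x 10^-4 M.
Ksp = [Ca^2+]^3[AsO4^3-]^2
Ksp = (1.95 x 10^-4)^3 × (1.300 × 10^-4)^2 = 1.25 x 10^-19

Ksp = 1.25 × 10^-19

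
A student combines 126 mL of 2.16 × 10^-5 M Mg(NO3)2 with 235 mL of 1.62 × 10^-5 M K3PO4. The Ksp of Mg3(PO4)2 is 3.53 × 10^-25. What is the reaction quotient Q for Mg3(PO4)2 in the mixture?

Total volume = 126 + 235 = 361 mL.
[Mg^2+] = 2.16 × 10^-5 × (126/361) = 7.539 x 10^-6 M
[PO4^3-] = 1.62 × 10^-5 × (235/361) = 1.055 × 10^-5 M
Mg3(PO4)2(s) ⇌ 3 Mg^2+(aq) + 2 PO4^3-(aq), so Q = [Mg^2+]^3[PO4^3-]^2
Q = (7.539 x 10^-6)^3(1.055 x 10^-5)^2 = 4.77 × 10^-26
Q < Ksp, so no precipitate of Mg3(PO4)2 forms.

Q = 4.77 × 10^-26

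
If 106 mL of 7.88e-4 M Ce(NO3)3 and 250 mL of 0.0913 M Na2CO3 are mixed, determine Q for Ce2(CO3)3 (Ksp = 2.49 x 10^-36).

1.45e-11

Total volume = 106 + 250 = 356 mL.
[Ce^3+] = 7.88 × 10^-4 × (106/356) = 2.346 × 10^-4 M
[CO3^2-] = 9.13 × 10^-2 × (250/356) = 6.412 × 10^-2 M
Ce2(CO3)3(s) ⇌ 2 Ce^3+(aq) + 3 CO3^2-(aq), so Q = [Ce^3+]^2[CO3^2-]^3
Q = (2.346 × 10^-4)^2(6.412 × 10^-2)^3 = 1.45 x 10^-11
Q > Ksp, so Ce2(CO3)3 will precipitate.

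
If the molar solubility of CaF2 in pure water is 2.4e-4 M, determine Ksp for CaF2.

CaF2(s) <=> Ca^2+ + 2 F^-
For each mole of CaF2 that dissolves: [Ca^2+] = s, [F^-] = 2s.
Ksp = [Ca^2+][F^-]^2
Ksp = s(2s)^2 = 4s^3
With s = 2.4 × 10^-4: Ksp = 5.5 × 10^-11

Ksp = 5.5e-11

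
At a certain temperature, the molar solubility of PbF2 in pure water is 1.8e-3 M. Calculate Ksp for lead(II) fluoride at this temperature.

PbF2(s) ⇌ Pb^2+ + 2 F^-
With molar solubility s: [Pb^2+] = s, [F^-] = 2s.
Ksp = [Pb^2+][F^-]^2
Substituting: Ksp = s(2s)^2 = 4s^3
Ksp = 4 × (1.8 × 10^-3)^3 = 2.3 × 10^-8

2.3 × 10^-8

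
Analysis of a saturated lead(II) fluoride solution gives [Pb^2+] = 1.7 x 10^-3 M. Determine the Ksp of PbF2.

PbF2(s) <=> Pb^2+(aq) + 2 F^-(aq)
Stoichiometry gives [F^-] = (2/1)[Pb^2+] = 3.40 × 10^-3 M.
Ksp = [Pb^2+][F^-]^2
Ksp = 1.7 × 10^-3 × (3.40 × 10^-3)^2 = 2.0 × 10^-8

Ksp = 2.0e-8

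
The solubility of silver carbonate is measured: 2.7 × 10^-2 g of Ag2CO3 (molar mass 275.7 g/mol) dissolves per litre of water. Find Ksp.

Molar solubility s = (2.7 × 10^-2 g/L) / (275.7 g/mol) = 9.79 × 10^-5 M.
Ag2CO3(s) <=> 2 Ag^+(aq) + CO3^2-(aq)
Let s = molar solubility. Then [Ag^+] = 2s and [CO3^2-] = s.
Ksp = [Ag^+]^2[CO3^2-]
So Ksp = (2s)^2 × s = 4s^3
With s = 9.79 × 10^-5: Ksp = 3.8 x 10^-12

Ksp ≈ 3.8 × 10^-12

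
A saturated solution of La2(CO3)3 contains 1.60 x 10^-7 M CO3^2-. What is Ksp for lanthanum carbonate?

4.66e-35

La2(CO3)3(s) ⇌ 2 La^3+(aq) + 3 CO3^2-(aq)
Stoichiometry gives [La^3+] = (2/3)[CO3^2-] = 1.067 x 10^-7 M.
Ksp = [La^3+]^2[CO3^2-]^3
Ksp = (1.067 × 10^-7)^2 × (1.60 x 10^-7)^3 = 4.66 x 10^-35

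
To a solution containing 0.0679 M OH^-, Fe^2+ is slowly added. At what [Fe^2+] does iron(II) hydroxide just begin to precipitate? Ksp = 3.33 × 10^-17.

Fe(OH)2(s) <=> Fe^2+(aq) + 2 OH^-(aq)
Ksp = [Fe^2+][OH^-]^2
Precipitation begins when Q = Ksp. With [OH^-] = 0.0679 M:
3.33 × 10^-17 = (0.0679)^2 × [Fe^2+]
[Fe^2+] = (3.33 × 10^-17 / 4.610 × 10^-3) = 7.22 × 10^-15 M

7.22 × 10^-15 M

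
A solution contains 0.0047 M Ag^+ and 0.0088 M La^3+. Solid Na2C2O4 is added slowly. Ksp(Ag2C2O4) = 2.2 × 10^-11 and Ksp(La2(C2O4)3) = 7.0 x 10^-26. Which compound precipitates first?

Precipitation of each salt starts when its ion product equals its Ksp.
For Ag2C2O4: 2.2 × 10^-11 = (0.0047)^2 × [C2O4^2-]  ⇒  [C2O4^2-] = 1.0 × 10^-6 M.
For La2(C2O4)3: 7.0 x 10^-26 = (0.0088)^2 × [C2O4^2-]^3  ⇒  [C2O4^2-] = 9.7 × 10^-8 M.
The salt with the lower threshold [C2O4^2-] precipitates first: La2(C2O4)3.

La2(C2O4)3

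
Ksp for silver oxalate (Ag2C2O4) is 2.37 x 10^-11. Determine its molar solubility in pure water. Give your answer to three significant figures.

Ag2C2O4(s) ⇌ 2 Ag^+ + C2O4^2-
Ksp = [Ag^+]^2[C2O4^2-]
If s mol/L of Ag2C2O4 dissolves, [Ag^+] = 2s and [C2O4^2-] = s.
Ksp = (2s)^2s = 4s^3
Solving, s = (2.37 x 10^-11/4)^(1/3) = 1.81 x 10^-4 M

s ≈ 1.81 × 10^-4 M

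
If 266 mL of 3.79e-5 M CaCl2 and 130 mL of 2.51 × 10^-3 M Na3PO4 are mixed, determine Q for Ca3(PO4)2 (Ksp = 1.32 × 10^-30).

Q = 1.12e-20

Total volume = 266 + 130 = 396 mL.
[Ca^2+] = 3.79 x 10^-5 × (266/396) = 2.546 × 10^-5 M
[PO4^3-] = 2.51 × 10^-3 × (130/396) = 8.240 × 10^-4 M
Ca3(PO4)2(s) <=> 3 Ca^2+ + 2 PO4^3-, so Q = [Ca^2+]^3[PO4^3-]^2
Q = (2.546 × 10^-5)^3(8.240 × 10^-4)^2 = 1.12 × 10^-20
Q > Ksp, so Ca3(PO4)2 will precipitate.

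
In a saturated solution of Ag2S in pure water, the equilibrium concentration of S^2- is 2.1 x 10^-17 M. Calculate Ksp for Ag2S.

Ag2S(s) ⇌ 2 Ag^+(aq) + S^2-(aq)
Stoichiometry gives [Ag^+] = (2/1)[S^2-] = 4.20 x 10^-17 M.
Ksp = [Ag^+]^2[S^2-]
Ksp = (4.20 × 10^-17)^2 × 2.1 × 10^-17 = 3.7 x 10^-50

Ksp = 3.7 x 10^-50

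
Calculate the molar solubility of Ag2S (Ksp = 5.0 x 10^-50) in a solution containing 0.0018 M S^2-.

Ag2S(s) ⇌ 2 Ag^+ + S^2-
Ksp = [Ag^+]^2[S^2-]
Let s = moles of Ag2S that dissolve per litre. [Ag^+] = 2s, [S^2-] = 0.0018 + s ≈ 0.0018 (common-ion effect: S^2- is already 0.0018 M).
Ksp ≈ (2s)^2 × 0.0018
s = 2.6 × 10^-24 M
Check: s = 2.6 × 10^-24 ≪ 0.0018, so the approximation is valid.

s ≈ 2.6 × 10^-24 M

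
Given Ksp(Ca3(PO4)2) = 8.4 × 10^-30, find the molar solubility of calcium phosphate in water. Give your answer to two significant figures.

s ≈ 6.0 × 10^-7 M

Ca3(PO4)2(s) ⇌ 3 Ca^2+ + 2 PO4^3-
Ksp = [Ca^2+]^3[PO4^3-]^2
With molar solubility s: [Ca^2+] = 3s, [PO4^3-] = 2s.
Ksp = (3s)^3(2s)^2 = 108s^5
s^5 = 8.4 × 10^-30 / 108, so s = 6.0 × 10^-7 M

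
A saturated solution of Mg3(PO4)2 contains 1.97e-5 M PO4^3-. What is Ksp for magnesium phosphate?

Mg3(PO4)2(s) ⇌ 3 Mg^2+(aq) + 2 PO4^3-(aq)
Stoichiometry gives [Mg^2+] = (3/2)[PO4^3-] = 2.955 x 10^-5 M.
Ksp = [Mg^2+]^3[PO4^3-]^2
Ksp = (2.955 × 10^-5)^3 × (1.97 x 10^-5)^2 = 1.00 × 10^-23

1.00 x 10^-23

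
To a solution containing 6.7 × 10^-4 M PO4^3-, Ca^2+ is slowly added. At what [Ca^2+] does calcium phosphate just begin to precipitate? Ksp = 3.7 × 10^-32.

4.4 × 10^-9 M

Ca3(PO4)2(s) ⇌ 3 Ca^2+(aq) + 2 PO4^3-(aq)
Ksp = [Ca^2+]^3[PO4^3-]^2
Precipitation begins when Q = Ksp. With [PO4^3-] = 6.7 × 10^-4 M:
3.7 × 10^-32 = (6.7 × 10^-4)^2 × [Ca^2+]^3
[Ca^2+] = (3.7 × 10^-32 / 4.49 × 10^-7)^(1/3) = 4.4 × 10^-9 M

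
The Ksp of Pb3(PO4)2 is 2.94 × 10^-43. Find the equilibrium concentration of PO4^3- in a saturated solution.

[PO4^3-] = 2.44 x 10^-9 M

Pb3(PO4)2(s) <=> 3 Pb^2+ + 2 PO4^3-
Ksp = [Pb^2+]^3[PO4^3-]^2
Let s = molar solubility. Then [Pb^2+] = 3s and [PO4^3-] = 2s.
Substituting: Ksp = (3s)^3(2s)^2 = 108s^5
Solving, s = (2.94 × 10^-43/108)^(1/5) = 1.222 x 10^-9 M
[PO4^3-] = 2s = 2.44 x 10^-9 M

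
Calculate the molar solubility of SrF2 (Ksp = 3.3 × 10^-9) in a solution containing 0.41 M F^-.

SrF2(s) ⇌ Sr^2+(aq) + 2 F^-(aq)
Ksp = [Sr^2+][F^-]^2
If s mol/L dissolves here, [Sr^2+] = s, [F^-] = 0.41 + 2s ≈ 0.41 (common-ion effect: F^- is already 0.41 M).
Ksp ≈ s × (0.41)^2
s = 2.0 × 10^-8 M
Check: 2s = 3.9 × 10^-8 ≪ 0.41, so the approximation is valid.

s = 2.0 × 10^-8 M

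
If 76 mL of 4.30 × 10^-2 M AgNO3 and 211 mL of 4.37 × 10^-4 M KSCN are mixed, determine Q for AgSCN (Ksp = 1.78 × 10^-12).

Total volume = 76 + 211 = 287 mL.
[Ag^+] = 4.30 × 10^-2 × (76/287) = 1.139 × 10^-2 M
[SCN^-] = 4.37 x 10^-4 × (211/287) = 3.213 x 10^-4 M
AgSCN(s) ⇌ Ag^+(aq) + SCN^-(aq), so Q = [Ag^+][SCN^-]
Q = (1.139 x 10^-2)(3.213 × 10^-4) = 3.66 x 10^-6
Q > Ksp, so AgSCN will precipitate.

3.66 × 10^-6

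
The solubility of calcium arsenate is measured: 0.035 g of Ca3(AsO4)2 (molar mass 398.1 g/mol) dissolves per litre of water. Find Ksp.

Ksp ≈ 5.7e-19

Molar solubility s = (3.5 × 10^-2 g/L) / (398.1 g/mol) = 8.79 × 10^-5 M.
Ca3(AsO4)2(s) ⇌ 3 Ca^2+ + 2 AsO4^3-
With molar solubility s: [Ca^2+] = 3s, [AsO4^3-] = 2s.
Ksp = [Ca^2+]^3[AsO4^3-]^2
So Ksp = (3s)^3 × (2s)^2 = 108s^5
With s = 8.79 × 10^-5: Ksp = 5.7 × 10^-19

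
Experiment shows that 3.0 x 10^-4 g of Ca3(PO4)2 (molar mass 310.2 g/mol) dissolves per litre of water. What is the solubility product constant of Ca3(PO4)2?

9.1 × 10^-29

Molar solubility s = (3.0 × 10^-4 g/L) / (310.2 g/mol) = 9.67 × 10^-7 M.
Ca3(PO4)2(s) <=> 3 Ca^2+(aq) + 2 PO4^3-(aq)
If s mol/L of Ca3(PO4)2 dissolves, [Ca^2+] = 3s and [PO4^3-] = 2s.
Ksp = [Ca^2+]^3[PO4^3-]^2
Ksp = (3s)^3(2s)^2 = 108s^5
Ksp = 108 × (9.67 × 10^-7)^5 = 9.1 × 10^-29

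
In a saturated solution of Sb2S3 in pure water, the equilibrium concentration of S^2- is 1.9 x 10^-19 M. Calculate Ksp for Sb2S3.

Ksp ≈ 1.1 x 10^-94

Sb2S3(s) ⇌ 2 Sb^3+(aq) + 3 S^2-(aq)
Stoichiometry gives [Sb^3+] = (2/3)[S^2-] = 1.27 × 10^-19 M.
Ksp = [Sb^3+]^2[S^2-]^3
Ksp = (1.27 x 10^-19)^2 × (1.9 x 10^-19)^3 = 1.1 × 10^-94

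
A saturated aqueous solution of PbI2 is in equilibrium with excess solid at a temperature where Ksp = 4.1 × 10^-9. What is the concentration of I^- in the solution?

2.0 × 10^-3 M

PbI2(s) <=> Pb^2+(aq) + 2 I^-(aq)
Ksp = [Pb^2+][I^-]^2
Let s = molar solubility. Then [Pb^2+] = s and [I^-] = 2s.
Substituting: Ksp = s(2s)^2 = 4s^3
s = (4.1 × 10^-9 / 4)^(1/3) = 1.01 x 10^-3 M
[I^-] = 2s = 2.0 × 10^-3 M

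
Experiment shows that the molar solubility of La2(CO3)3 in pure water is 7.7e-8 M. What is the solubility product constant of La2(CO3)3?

La2(CO3)3(s) ⇌ 2 La^3+ + 3 CO3^2-
If s mol/L of La2(CO3)3 dissolves, [La^3+] = 2s and [CO3^2-] = 3s.
Ksp = [La^3+]^2[CO3^2-]^3
Substituting: Ksp = (2s)^2(3s)^3 = 108s^5
Ksp = 108 × (7.7 × 10^-8)^5 = 2.9 × 10^-34

Ksp ≈ 2.9e-34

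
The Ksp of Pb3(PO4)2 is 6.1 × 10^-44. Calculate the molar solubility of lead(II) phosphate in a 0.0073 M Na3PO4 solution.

3.5 x 10^-14 M

Pb3(PO4)2(s) ⇌ 3 Pb^2+ + 2 PO4^3-
Ksp = [Pb^2+]^3[PO4^3-]^2
Let s be the molar solubility in this solution. [Pb^2+] = 3s, [PO4^3-] = 0.0073 + 2s ≈ 0.0073 (since PO4^3- from Na3PO4 dominates).
Ksp ≈ (3s)^3 × (0.0073)^2
s = 3.5 × 10^-14 M
Check: 2s = 7.0 x 10^-14 ≪ 0.0073, so the approximation is valid.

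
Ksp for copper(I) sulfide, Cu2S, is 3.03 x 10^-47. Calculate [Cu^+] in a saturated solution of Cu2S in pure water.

Cu2S(s) ⇌ 2 Cu^+ + S^2-
Ksp = [Cu^+]^2[S^2-]
With molar solubility s: [Cu^+] = 2s, [S^2-] = s.
Ksp = (2s)^2s = 4s^3
s^3 = 3.03 x 10^-47 / 4, so s = 1.964 × 10^-16 M
[Cu^+] = 2s = 3.93 × 10^-16 M

[Cu^+] = 3.93 × 10^-16 M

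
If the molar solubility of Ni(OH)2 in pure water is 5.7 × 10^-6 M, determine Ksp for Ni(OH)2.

Ni(OH)2(s) <=> Ni^2+ + 2 OH^-
With molar solubility s: [Ni^2+] = s, [OH^-] = 2s.
Ksp = [Ni^2+][OH^-]^2
Substituting: Ksp = s(2s)^2 = 4s^3
Ksp = 4 × (5.7 × 10^-6)^3 = 7.4 × 10^-16

Ksp ≈ 7.4 × 10^-16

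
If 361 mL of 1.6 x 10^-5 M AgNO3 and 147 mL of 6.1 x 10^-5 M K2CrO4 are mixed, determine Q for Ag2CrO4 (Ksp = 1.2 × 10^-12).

Total volume = 361 + 147 = 508 mL.
[Ag^+] = 1.6 × 10^-5 × (361/508) = 1.14 × 10^-5 M
[CrO4^2-] = 6.1 × 10^-5 × (147/508) = 1.77 × 10^-5 M
Ag2CrO4(s) ⇌ 2 Ag^+ + CrO4^2-, so Q = [Ag^+]^2[CrO4^2-]
Q = (1.14 × 10^-5)^2(1.77 x 10^-5) = 2.3 x 10^-15
Q < Ksp, so no precipitate of Ag2CrO4 forms.

Q ≈ 2.3 x 10^-15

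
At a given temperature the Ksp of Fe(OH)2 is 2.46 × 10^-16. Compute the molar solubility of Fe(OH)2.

s = 3.95 x 10^-6 M

Fe(OH)2(s) ⇌ Fe^2+(aq) + 2 OH^-(aq)
Ksp = [Fe^2+][OH^-]^2
For each mole of Fe(OH)2 that dissolves: [Fe^2+] = s, [OH^-] = 2s.
Substituting: Ksp = s(2s)^2 = 4s^3
Solving, s = (2.46 × 10^-16/4)^(1/3) = 3.95 x 10^-6 M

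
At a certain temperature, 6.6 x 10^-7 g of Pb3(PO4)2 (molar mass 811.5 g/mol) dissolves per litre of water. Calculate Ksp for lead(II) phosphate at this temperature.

Molar solubility s = (6.6 × 10^-7 g/L) / (811.5 g/mol) = 8.13 × 10^-10 M.
Pb3(PO4)2(s) <=> 3 Pb^2+ + 2 PO4^3-
For each mole of Pb3(PO4)2 that dissolves: [Pb^2+] = 3s, [PO4^3-] = 2s.
Ksp = [Pb^2+]^3[PO4^3-]^2
So Ksp = (3s)^3 × (2s)^2 = 108s^5
With s = 8.13 × 10^-10: Ksp = 3.8 × 10^-44

Ksp = 3.8e-44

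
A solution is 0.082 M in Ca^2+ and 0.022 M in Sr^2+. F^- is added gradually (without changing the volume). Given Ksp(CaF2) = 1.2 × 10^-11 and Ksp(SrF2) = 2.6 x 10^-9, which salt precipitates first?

Precipitation of each salt starts when its ion product equals its Ksp.
For CaF2: 1.2 × 10^-11 = 0.082 × [F^-]^2  ⇒  [F^-] = 1.2 x 10^-5 M.
For SrF2: 2.6 x 10^-9 = 0.022 × [F^-]^2  ⇒  [F^-] = 3.4 × 10^-4 M.
The salt with the lower threshold [F^-] precipitates first: CaF2.

CaF2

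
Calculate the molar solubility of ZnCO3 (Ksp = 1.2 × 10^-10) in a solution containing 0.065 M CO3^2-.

ZnCO3(s) ⇌ Zn^2+ + CO3^2-
Ksp = [Zn^2+][CO3^2-]
Let s = moles of ZnCO3 that dissolve per litre. [Zn^2+] = s, [CO3^2-] = 0.065 + s ≈ 0.065 (common-ion effect: CO3^2- is already 0.065 M).
Ksp ≈ s × 0.065
s = 1.8 × 10^-9 M
Check: s = 1.8 × 10^-9 ≪ 0.065, so the approximation is valid.

s = 1.8e-9 M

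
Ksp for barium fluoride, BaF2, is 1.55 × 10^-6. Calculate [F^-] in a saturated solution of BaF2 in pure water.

BaF2(s) ⇌ Ba^2+(aq) + 2 F^-(aq)
Ksp = [Ba^2+][F^-]^2
Let s = molar solubility. Then [Ba^2+] = s and [F^-] = 2s.
Ksp = s(2s)^2 = 4s^3
s = (1.55 × 10^-6 / 4)^(1/3) = 7.290 x 10^-3 M
[F^-] = 2s = 1.46 × 10^-2 M

[F^-] ≈ 1.46 × 10^-2 M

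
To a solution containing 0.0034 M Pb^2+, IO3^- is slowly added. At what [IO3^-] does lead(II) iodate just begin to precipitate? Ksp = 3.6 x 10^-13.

Pb(IO3)2(s) <=> Pb^2+(aq) + 2 IO3^-(aq)
Ksp = [Pb^2+][IO3^-]^2
Precipitation begins when Q = Ksp. With [Pb^2+] = 0.0034 M:
3.6 x 10^-13 = (0.0034) × [IO3^-]^2
[IO3^-] = (3.6 x 10^-13 / 3.4 x 10^-3)^(1/2) = 1.0 × 10^-5 M

1.0 × 10^-5 M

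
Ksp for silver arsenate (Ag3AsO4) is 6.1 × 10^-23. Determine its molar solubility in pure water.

Ag3AsO4(s) ⇌ 3 Ag^+(aq) + AsO4^3-(aq)
Ksp = [Ag^+]^3[AsO4^3-]
If s mol/L of Ag3AsO4 dissolves, [Ag^+] = 3s and [AsO4^3-] = s.
Ksp = (3s)^3s = 27s^4
Solving, s = (6.1 × 10^-23/27)^(1/4) = 1.2 x 10^-6 M

s ≈ 1.2e-6 M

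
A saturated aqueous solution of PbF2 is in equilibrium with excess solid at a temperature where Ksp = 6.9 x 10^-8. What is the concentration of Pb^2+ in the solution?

[Pb^2+] = 2.6 × 10^-3 M

PbF2(s) <=> Pb^2+ + 2 F^-
Ksp = [Pb^2+][F^-]^2
For each mole of PbF2 that dissolves: [Pb^2+] = s, [F^-] = 2s.
Ksp = s(2s)^2 = 4s^3
s^3 = 6.9 x 10^-8 / 4, so s = 2.58 × 10^-3 M
[Pb^2+] = s = 2.6 x 10^-3 M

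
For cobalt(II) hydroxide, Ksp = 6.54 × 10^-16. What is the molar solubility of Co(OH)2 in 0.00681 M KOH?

Co(OH)2(s) ⇌ Co^2+(aq) + 2 OH^-(aq)
Ksp = [Co^2+][OH^-]^2
Let s = moles of Co(OH)2 that dissolve per litre. [Co^2+] = s, [OH^-] = 0.00681 + 2s ≈ 0.00681 (since OH^- from KOH dominates).
Ksp ≈ s × (0.00681)^2
s = 1.41 × 10^-11 M
Check: 2s = 2.8 x 10^-11 ≪ 0.00681, so the approximation is valid.

s ≈ 1.41 × 10^-11 M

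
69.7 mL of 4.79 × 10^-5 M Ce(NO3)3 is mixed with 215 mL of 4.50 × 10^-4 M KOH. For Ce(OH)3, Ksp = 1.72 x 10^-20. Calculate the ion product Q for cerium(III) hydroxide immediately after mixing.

Total volume = 69.7 + 215 = 284.7 mL.
[Ce^3+] = 4.79 x 10^-5 × (69.7/284.7) = 1.173 × 10^-5 M
[OH^-] = 4.50 x 10^-4 × (215/284.7) = 3.398 × 10^-4 M
Ce(OH)3(s) ⇌ Ce^3+(aq) + 3 OH^-(aq), so Q = [Ce^3+][OH^-]^3
Q = (1.173 x 10^-5)(3.398 × 10^-4)^3 = 4.60 × 10^-16
Q > Ksp, so Ce(OH)3 will precipitate.

Q ≈ 4.60e-16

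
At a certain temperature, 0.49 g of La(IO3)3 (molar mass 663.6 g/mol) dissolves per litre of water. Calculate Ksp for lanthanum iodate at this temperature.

Molar solubility s = (4.9 x 10^-1 g/L) / (663.6 g/mol) = 7.38 × 10^-4 M.
La(IO3)3(s) <=> La^3+ + 3 IO3^-
With molar solubility s: [La^3+] = s, [IO3^-] = 3s.
Ksp = [La^3+][IO3^-]^3
Substituting: Ksp = s(3s)^3 = 27s^4
With s = 7.38 × 10^-4: Ksp = 8.0 × 10^-12

Ksp = 8.0 × 10^-12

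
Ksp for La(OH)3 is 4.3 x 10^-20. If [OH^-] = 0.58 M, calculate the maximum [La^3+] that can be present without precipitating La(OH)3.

La(OH)3(s) <=> La^3+(aq) + 3 OH^-(aq)
Ksp = [La^3+][OH^-]^3
Precipitation begins when Q = Ksp. With [OH^-] = 0.58 M:
4.3 x 10^-20 = (0.58)^3 × [La^3+]
[La^3+] = (4.3 x 10^-20 / 1.95 × 10^-1) = 2.2 × 10^-19 M

[La^3+] = 2.2e-19 M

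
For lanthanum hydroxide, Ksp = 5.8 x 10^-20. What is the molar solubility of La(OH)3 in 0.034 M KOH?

La(OH)3(s) <=> La^3+ + 3 OH^-
Ksp = [La^3+][OH^-]^3
If s mol/L dissolves here, [La^3+] = s, [OH^-] = 0.034 + 3s ≈ 0.034 (Ksp is small, so little additional dissolves).
Ksp ≈ s × (0.034)^3
s = 1.5 × 10^-15 M
Check: 3s = 4.4 × 10^-15 ≪ 0.034, so the approximation is valid.

s ≈ 1.5 × 10^-15 M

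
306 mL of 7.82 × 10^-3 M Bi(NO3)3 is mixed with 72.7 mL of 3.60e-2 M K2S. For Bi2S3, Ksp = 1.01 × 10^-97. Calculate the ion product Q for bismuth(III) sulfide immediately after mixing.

Q ≈ 1.32 × 10^-11

Total volume = 306 + 72.7 = 378.7 mL.
[Bi^3+] = 7.82 × 10^-3 × (306/378.7) = 6.319 x 10^-3 M
[S^2-] = 3.60 × 10^-2 × (72.7/378.7) = 6.911 × 10^-3 M
Bi2S3(s) ⇌ 2 Bi^3+(aq) + 3 S^2-(aq), so Q = [Bi^3+]^2[S^2-]^3
Q = (6.319 × 10^-3)^2(6.911 × 10^-3)^3 = 1.32 × 10^-11
Q > Ksp, so Bi2S3 will precipitate.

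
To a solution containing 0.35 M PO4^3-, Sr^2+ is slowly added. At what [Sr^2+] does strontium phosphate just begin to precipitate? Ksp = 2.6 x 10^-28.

[Sr^2+] ≈ 1.3 x 10^-9 M

Sr3(PO4)2(s) ⇌ 3 Sr^2+(aq) + 2 PO4^3-(aq)
Ksp = [Sr^2+]^3[PO4^3-]^2
Precipitation begins when Q = Ksp. With [PO4^3-] = 0.35 M:
2.6 x 10^-28 = (0.35)^2 × [Sr^2+]^3
[Sr^2+] = (2.6 x 10^-28 / 1.23 × 10^-1)^(1/3) = 1.3 × 10^-9 M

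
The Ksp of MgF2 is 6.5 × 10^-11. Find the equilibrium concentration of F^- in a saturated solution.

MgF2(s) ⇌ Mg^2+ + 2 F^-
Ksp = [Mg^2+][F^-]^2
Let s = molar solubility. Then [Mg^2+] = s and [F^-] = 2s.
Substituting: Ksp = s(2s)^2 = 4s^3
Solving, s = (6.5 × 10^-11/4)^(1/3) = 2.53 x 10^-4 M
[F^-] = 2s = 5.1 × 10^-4 M

5.1 × 10^-4 M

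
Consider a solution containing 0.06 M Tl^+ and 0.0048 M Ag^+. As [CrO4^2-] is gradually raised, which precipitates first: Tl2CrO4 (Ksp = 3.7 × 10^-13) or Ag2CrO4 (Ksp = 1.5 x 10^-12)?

Tl2CrO4

Precipitation of each salt starts when its ion product equals its Ksp.
For Tl2CrO4: 3.7 × 10^-13 = (0.06)^2 × [CrO4^2-]  ⇒  [CrO4^2-] = 1.0 × 10^-10 M.
For Ag2CrO4: 1.5 x 10^-12 = (0.0048)^2 × [CrO4^2-]  ⇒  [CrO4^2-] = 6.5 × 10^-8 M.
The salt with the lower threshold [CrO4^2-] precipitates first: Tl2CrO4.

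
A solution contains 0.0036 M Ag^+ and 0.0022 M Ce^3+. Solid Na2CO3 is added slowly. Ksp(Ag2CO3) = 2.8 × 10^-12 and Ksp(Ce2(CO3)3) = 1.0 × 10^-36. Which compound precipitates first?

Each salt begins to precipitate when Q = Ksp, i.e. when [CO3^2-] reaches its threshold.
For Ag2CO3: 2.8 × 10^-12 = (0.0036)^2 × [CO3^2-]  ⇒  [CO3^2-] = 2.2 x 10^-7 M.
For Ce2(CO3)3: 1.0 × 10^-36 = (0.0022)^2 × [CO3^2-]^3  ⇒  [CO3^2-] = 5.9 × 10^-11 M.
The salt with the lower threshold [CO3^2-] precipitates first: Ce2(CO3)3.

Ce2(CO3)3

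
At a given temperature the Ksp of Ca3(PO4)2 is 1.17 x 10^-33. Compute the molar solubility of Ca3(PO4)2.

Ca3(PO4)2(s) ⇌ 3 Ca^2+(aq) + 2 PO4^3-(aq)
Ksp = [Ca^2+]^3[PO4^3-]^2
With molar solubility s: [Ca^2+] = 3s, [PO4^3-] = 2s.
Ksp = (3s)^3(2s)^2 = 108s^5
s = (1.17 x 10^-33 / 108)^(1/5) = 1.02 × 10^-7 M

s = 1.02e-7 M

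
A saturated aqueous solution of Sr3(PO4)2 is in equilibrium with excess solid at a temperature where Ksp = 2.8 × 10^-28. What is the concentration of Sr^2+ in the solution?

Sr3(PO4)2(s) ⇌ 3 Sr^2+ + 2 PO4^3-
Ksp = [Sr^2+]^3[PO4^3-]^2
For each mole of Sr3(PO4)2 that dissolves: [Sr^2+] = 3s, [PO4^3-] = 2s.
So Ksp = (3s)^3 × (2s)^2 = 108s^5
s^5 = 2.8 × 10^-28 / 108, so s = 1.21 × 10^-6 M
[Sr^2+] = 3s = 3.6 × 10^-6 M

[Sr^2+] ≈ 3.6 × 10^-6 M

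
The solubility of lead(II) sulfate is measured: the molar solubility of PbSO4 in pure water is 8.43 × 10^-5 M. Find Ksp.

7.11e-9

PbSO4(s) ⇌ Pb^2+ + SO4^2-
Let s = molar solubility. Then [Pb^2+] = s and [SO4^2-] = s.
Ksp = [Pb^2+][SO4^2-]
Ksp = (s)(s) = s^2
With s = 8.43 × 10^-5: Ksp = 7.11 × 10^-9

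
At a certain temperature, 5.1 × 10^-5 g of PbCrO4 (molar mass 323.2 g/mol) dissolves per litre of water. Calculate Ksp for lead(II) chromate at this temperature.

Molar solubility s = (5.1 x 10^-5 g/L) / (323.2 g/mol) = 1.58 x 10^-7 M.
PbCrO4(s) ⇌ Pb^2+(aq) + CrO4^2-(aq)
Let s = molar solubility. Then [Pb^2+] = s and [CrO4^2-] = s.
Ksp = [Pb^2+][CrO4^2-]
Ksp = s^2
Ksp = (1.58 x 10^-7)^2 = 2.5 × 10^-14

Ksp = 2.5e-14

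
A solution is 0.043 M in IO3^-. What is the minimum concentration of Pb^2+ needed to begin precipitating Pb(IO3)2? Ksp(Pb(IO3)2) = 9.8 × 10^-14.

[Pb^2+] ≈ 5.3 × 10^-11 M

Pb(IO3)2(s) <=> Pb^2+(aq) + 2 IO3^-(aq)
Ksp = [Pb^2+][IO3^-]^2
Precipitation begins when Q = Ksp. With [IO3^-] = 0.043 M:
9.8 × 10^-14 = (0.043)^2 × [Pb^2+]
[Pb^2+] = (9.8 × 10^-14 / 1.85 x 10^-3) = 5.3 x 10^-11 M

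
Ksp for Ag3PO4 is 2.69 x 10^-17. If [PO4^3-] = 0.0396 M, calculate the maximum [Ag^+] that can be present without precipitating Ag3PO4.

[Ag^+] = 8.79 x 10^-6 M

Ag3PO4(s) ⇌ 3 Ag^+(aq) + PO4^3-(aq)
Ksp = [Ag^+]^3[PO4^3-]
Precipitation begins when Q = Ksp. With [PO4^3-] = 0.0396 M:
2.69 x 10^-17 = (0.0396) × [Ag^+]^3
[Ag^+] = (2.69 x 10^-17 / 3.96 x 10^-2)^(1/3) = 8.79 × 10^-6 M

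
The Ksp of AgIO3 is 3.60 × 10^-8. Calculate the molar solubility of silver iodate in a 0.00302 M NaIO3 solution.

s ≈ 1.19e-5 M

AgIO3(s) ⇌ Ag^+(aq) + IO3^-(aq)
Ksp = [Ag^+][IO3^-]
If s mol/L dissolves here, [Ag^+] = s, [IO3^-] = 0.00302 + s ≈ 0.00302 (since IO3^- from NaIO3 dominates).
Ksp ≈ s × 0.00302
s = 1.19 × 10^-5 M
Check: s = 1.2 × 10^-5 ≪ 0.00302, so the approximation is valid.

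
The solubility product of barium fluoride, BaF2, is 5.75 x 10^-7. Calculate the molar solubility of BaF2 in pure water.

5.24 x 10^-3 M

BaF2(s) <=> Ba^2+(aq) + 2 F^-(aq)
Ksp = [Ba^2+][F^-]^2
For each mole of BaF2 that dissolves: [Ba^2+] = s, [F^-] = 2s.
So Ksp = s × (2s)^2 = 4s^3
Solving, s = (5.75 x 10^-7/4)^(1/3) = 5.24 x 10^-3 M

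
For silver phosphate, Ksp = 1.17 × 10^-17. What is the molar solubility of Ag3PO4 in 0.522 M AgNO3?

Ag3PO4(s) <=> 3 Ag^+ + PO4^3-
Ksp = [Ag^+]^3[PO4^3-]
If s mol/L dissolves here, [Ag^+] = 0.522 + 3s ≈ 0.522, [PO4^3-] = s (Ksp is small, so little additional dissolves).
Ksp ≈ (0.522)^3 × s
s = 8.23 × 10^-17 M
Check: 3s = 2.5 × 10^-16 ≪ 0.522, so the approximation is valid.

s ≈ 8.23 × 10^-17 M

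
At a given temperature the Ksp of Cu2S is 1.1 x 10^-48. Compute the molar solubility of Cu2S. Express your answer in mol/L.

6.5e-17 M

Cu2S(s) <=> 2 Cu^+ + S^2-
Ksp = [Cu^+]^2[S^2-]
If s mol/L of Cu2S dissolves, [Cu^+] = 2s and [S^2-] = s.
So Ksp = (2s)^2 × s = 4s^3
s^3 = 1.1 x 10^-48 / 4, so s = 6.5 × 10^-17 M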